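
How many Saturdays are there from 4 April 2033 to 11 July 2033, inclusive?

4 April 2033 is a Monday.
That's 99 days from start to end, counting both.
99 = 7 × 14 + 1, so there are 14 full weeks plus 1 extra day.
Each full week contributes one Saturday: 14 so far.
The 1 extra day is Mon — none qualify.
Total: 14 + 0 = 14.

14 Saturdays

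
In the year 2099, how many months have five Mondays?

4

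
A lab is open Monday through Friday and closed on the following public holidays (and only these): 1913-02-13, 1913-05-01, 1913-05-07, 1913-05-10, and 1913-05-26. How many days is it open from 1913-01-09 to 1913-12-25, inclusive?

247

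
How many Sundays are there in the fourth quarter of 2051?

2051-10-01 is a Sunday.
That's 92 days from start to end, counting both.
92 = 7 × 13 + 1, so there are 13 full weeks plus 1 extra day.
Each full week contributes one Sunday: 13 so far.
The 1 extra day is Sun — 1 of them qualifies.
Total: 13 + 1 = 14.

14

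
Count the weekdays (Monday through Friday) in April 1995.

1 April 1995 is a Saturday.
From 1 April 1995 to 30 April 1995 is 30 days inclusive.
30 = 7 × 4 + 2, so there are 4 full weeks plus 2 extra days.
Each full week contributes 5 weekdays (Mon–Fri): 4 × 5 = 20.
The 2 extra days are Saturday, Sunday — none qualify.
Total: 20 + 0 = 20.

20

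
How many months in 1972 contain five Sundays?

A month has five Sundays exactly when Sunday falls within its first (length − 28) days.
Jan: 31 days, starts Sat → 5 of Sat, Sun, Mon ✓
Feb: 29 days, starts Tue → 5 of Tue
Mar: 31 days, starts Wed → 5 of Wed, Thu, Fri
Apr: 30 days, starts Sat → 5 of Sat, Sun ✓
May: 31 days, starts Mon → 5 of Mon, Tue, Wed
Jun: 30 days, starts Thu → 5 of Thu, Fri
Jul: 31 days, starts Sat → 5 of Sat, Sun, Mon ✓
Aug: 31 days, starts Tue → 5 of Tue, Wed, Thu
Sep: 30 days, starts Fri → 5 of Fri, Sat
Oct: 31 days, starts Sun → 5 of Sun, Mon, Tue ✓
Nov: 30 days, starts Wed → 5 of Wed, Thu
Dec: 31 days, starts Fri → 5 of Fri, Sat, Sun ✓
Months with five Sundays: Jan, Apr, Jul, Oct, Dec.

5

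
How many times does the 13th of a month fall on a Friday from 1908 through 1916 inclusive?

14

Friday-the-13ths by year:
1908: Mar, Nov
1909: Aug
1910: May
1911: Jan, Oct
1912: Sep, Dec
1913: Jun
1914: Feb, Mar, Nov
1915: Aug
1916: Oct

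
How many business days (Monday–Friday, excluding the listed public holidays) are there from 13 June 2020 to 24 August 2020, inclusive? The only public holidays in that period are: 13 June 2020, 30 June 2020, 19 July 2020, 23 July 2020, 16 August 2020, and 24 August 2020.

48

13 June 2020 is a Saturday.
That's 73 days from start to end, counting both.
73 = 7 × 10 + 3, so there are 10 full weeks plus 3 extra days.
Each full week contributes 5 weekdays (Mon–Fri): 10 × 5 = 50.
The 3 extra days are Saturday, Sunday, Monday — 1 of them qualifies.
Total: 50 + 1 = 51.
Holidays: 13 June 2020 (Sat); 30 June 2020 (Tue); 19 July 2020 (Sun); 23 July 2020 (Thu); 16 August 2020 (Sun); 24 August 2020 (Mon).
3 of the 6 holidays fall on weekdays; the rest are weekends and were already excluded.
Business days: 51 − 3 = 48.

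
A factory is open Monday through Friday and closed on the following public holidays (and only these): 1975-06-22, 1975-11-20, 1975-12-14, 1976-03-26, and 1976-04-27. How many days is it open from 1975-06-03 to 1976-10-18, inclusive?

357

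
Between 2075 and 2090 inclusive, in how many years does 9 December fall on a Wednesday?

2

Day of week of December 9 in each year:
2075: Mon, 2076: Wed ✓, 2077: Thu, 2078: Fri, 2079: Sat, 2080: Mon, 2081: Tue, 2082: Wed ✓, 2083: Thu, 2084: Sat, 2085: Sun, 2086: Mon, 2087: Tue, 2088: Thu, 2089: Fri, 2090: Sat
Wednesdays: 2076, 2082.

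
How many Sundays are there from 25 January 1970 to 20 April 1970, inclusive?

25 January 1970 is a Sunday.
From 25 January 1970 to 20 April 1970 is 86 days inclusive.
86 = 7 × 12 + 2, so there are 12 full weeks plus 2 extra days.
Each full week contributes one Sunday: 12 so far.
The 2 extra days are Sunday, Monday — 1 of them qualifies.
Total: 12 + 1 = 13.

13 Sundays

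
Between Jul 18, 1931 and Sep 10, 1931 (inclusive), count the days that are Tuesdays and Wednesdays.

16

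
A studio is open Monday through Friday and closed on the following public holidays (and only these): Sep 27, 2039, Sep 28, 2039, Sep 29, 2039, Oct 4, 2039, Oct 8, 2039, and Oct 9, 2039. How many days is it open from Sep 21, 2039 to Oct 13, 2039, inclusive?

13

Sep 21, 2039 is a Wednesday.
That's 23 days from start to end, counting both.
23 = 7 × 3 + 2, so there are 3 full weeks plus 2 extra days.
Each full week contributes 5 weekdays (Mon–Fri): 3 × 5 = 15.
The 2 extra days are Wed, Thu — 2 of them qualify.
Total: 15 + 2 = 17.
Holidays: Sep 27, 2039 (Tue); Sep 28, 2039 (Wed); Sep 29, 2039 (Thu); Oct 4, 2039 (Tue); Oct 8, 2039 (Sat); Oct 9, 2039 (Sun).
4 of the 6 holidays fall on weekdays; the rest are weekends and were already excluded.
Business days: 17 − 4 = 13.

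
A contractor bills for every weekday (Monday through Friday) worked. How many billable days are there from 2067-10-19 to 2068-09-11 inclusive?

235

2067-10-19 is a Wednesday.
From 2067-10-19 to 2068-09-11 is 329 days inclusive.
329 = 7 × 47, so the span is exactly 47 full weeks.
Each full week contributes 5 weekdays (Mon–Fri): 47 × 5 = 235.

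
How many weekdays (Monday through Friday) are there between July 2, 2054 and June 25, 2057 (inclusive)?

July 2, 2054 is a Thursday.
From July 2, 2054 to June 25, 2057 is 1090 days inclusive.
1090 = 7 × 155 + 5, so there are 155 full weeks plus 5 extra days.
Each full week contributes 5 weekdays (Mon–Fri): 155 × 5 = 775.
The 5 extra days are Thu, Fri, Sat, Sun, Mon — 3 of them qualify.
Total: 775 + 3 = 778.

778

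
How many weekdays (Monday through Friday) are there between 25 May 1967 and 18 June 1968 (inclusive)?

25 May 1967 is a Thursday.
The range spans 391 days (inclusive of both endpoints).
391 = 7 × 55 + 6, so there are 55 full weeks plus 6 extra days.
Each full week contributes 5 weekdays (Mon–Fri): 55 × 5 = 275.
The 6 extra days are Thu, Fri, Sat, Sun, Mon, Tue — 4 of them qualify.
Total: 275 + 4 = 279.

279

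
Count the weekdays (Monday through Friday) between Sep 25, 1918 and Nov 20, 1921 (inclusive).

823

Sep 25, 1918 is a Wednesday.
From Sep 25, 1918 to Nov 20, 1921 is 1153 days inclusive.
1153 = 7 × 164 + 5, so there are 164 full weeks plus 5 extra days.
Each full week contributes 5 weekdays (Mon–Fri): 164 × 5 = 820.
The 5 extra days are Wednesday, Thursday, Friday, Saturday, Sunday — 3 of them qualify.
Total: 820 + 3 = 823.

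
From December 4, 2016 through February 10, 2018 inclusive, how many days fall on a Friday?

62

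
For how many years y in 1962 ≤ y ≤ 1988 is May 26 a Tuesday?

4

Day of week of May 26 in each year:
1962: Sat, 1963: Sun, 1964: Tue ✓, 1965: Wed, 1966: Thu, 1967: Fri, 1968: Sun, 1969: Mon, 1970: Tue ✓, 1971: Wed, 1972: Fri, 1973: Sat, 1974: Sun, 1975: Mon, 1976: Wed, 1977: Thu, 1978: Fri, 1979: Sat, 1980: Mon, 1981: Tue ✓, 1982: Wed, 1983: Thu, 1984: Sat, 1985: Sun, 1986: Mon, 1987: Tue ✓, 1988: Thu
Tuesdays: 1964, 1970, 1981, 1987.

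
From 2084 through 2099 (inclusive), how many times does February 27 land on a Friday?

3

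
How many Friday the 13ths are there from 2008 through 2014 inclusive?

12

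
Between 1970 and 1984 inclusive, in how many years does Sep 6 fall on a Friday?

1

Day of week of September 6 in each year:
1970: Sun, 1971: Mon, 1972: Wed, 1973: Thu, 1974: Fri ✓, 1975: Sat, 1976: Mon, 1977: Tue, 1978: Wed, 1979: Thu, 1980: Sat, 1981: Sun, 1982: Mon, 1983: Tue, 1984: Thu
Fridays: 1974.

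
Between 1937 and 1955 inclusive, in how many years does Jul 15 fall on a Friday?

Day of week of July 15 in each year:
1937: Thu, 1938: Fri ✓, 1939: Sat, 1940: Mon, 1941: Tue, 1942: Wed, 1943: Thu, 1944: Sat, 1945: Sun, 1946: Mon, 1947: Tue, 1948: Thu, 1949: Fri ✓, 1950: Sat, 1951: Sun, 1952: Tue, 1953: Wed, 1954: Thu, 1955: Fri ✓
Fridays: 1938, 1949, 1955.

3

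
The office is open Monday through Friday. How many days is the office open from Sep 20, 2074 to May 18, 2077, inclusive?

694 weekdays

Sep 20, 2074 is a Thursday.
The range spans 972 days (inclusive of both endpoints).
972 = 7 × 138 + 6, so there are 138 full weeks plus 6 extra days.
Each full week contributes 5 weekdays (Mon–Fri): 138 × 5 = 690.
The 6 extra days are Thursday, Friday, Saturday, Sunday, Monday, Tuesday — 4 of them qualify.
Total: 690 + 4 = 694.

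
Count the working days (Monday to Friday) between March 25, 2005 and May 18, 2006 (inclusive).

300 weekdays

March 25, 2005 is a Friday.
That's 420 days from start to end, counting both.
420 = 7 × 60, so the span is exactly 60 full weeks.
Each full week contributes 5 weekdays (Mon–Fri): 60 × 5 = 300.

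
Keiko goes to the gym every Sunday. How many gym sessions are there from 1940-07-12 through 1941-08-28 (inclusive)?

1940-07-12 is a Friday.
The range spans 413 days (inclusive of both endpoints).
413 = 7 × 59, so the span is exactly 59 full weeks.
Each full week contributes one Sunday: 59 so far.

59 Sundays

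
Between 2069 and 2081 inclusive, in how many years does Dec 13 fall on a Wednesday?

2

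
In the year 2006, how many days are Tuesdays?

2006-01-01 is a Sunday.
That's 365 days from start to end, counting both.
365 = 7 × 52 + 1, so there are 52 full weeks plus 1 extra day.
Each full week contributes one Tuesday: 52 so far.
The 1 extra day is Sunday — none qualify.
Total: 52 + 0 = 52.

52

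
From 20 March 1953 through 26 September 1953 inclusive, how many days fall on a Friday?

20 March 1953 is a Friday.
That's 191 days from start to end, counting both.
191 = 7 × 27 + 2, so there are 27 full weeks plus 2 extra days.
Each full week contributes one Friday: 27 so far.
The 2 extra days are Friday, Saturday — 1 of them qualifies.
Total: 27 + 1 = 28.

28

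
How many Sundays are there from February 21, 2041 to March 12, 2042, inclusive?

February 21, 2041 is a Thursday.
That's 385 days from start to end, counting both.
385 = 7 × 55, so the span is exactly 55 full weeks.
Each full week contributes one Sunday: 55 so far.

55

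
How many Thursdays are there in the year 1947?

Jan 1, 1947 is a Wednesday.
That's 365 days from start to end, counting both.
365 = 7 × 52 + 1, so there are 52 full weeks plus 1 extra day.
Each full week contributes one Thursday: 52 so far.
The 1 extra day is Wednesday — none qualify.
Total: 52 + 0 = 52.

52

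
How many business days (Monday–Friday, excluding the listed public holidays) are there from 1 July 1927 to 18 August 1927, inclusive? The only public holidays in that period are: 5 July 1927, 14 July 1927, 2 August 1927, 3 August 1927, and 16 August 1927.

30

1 July 1927 is a Friday.
That's 49 days from start to end, counting both.
49 = 7 × 7, so the span is exactly 7 full weeks.
Each full week contributes 5 weekdays (Mon–Fri): 7 × 5 = 35.
Total: 35.
Holidays: 5 July 1927 (Tue); 14 July 1927 (Thu); 2 August 1927 (Tue); 3 August 1927 (Wed); 16 August 1927 (Tue).
All 5 holidays fall on weekdays, so subtract 5.
Business days: 35 − 5 = 30.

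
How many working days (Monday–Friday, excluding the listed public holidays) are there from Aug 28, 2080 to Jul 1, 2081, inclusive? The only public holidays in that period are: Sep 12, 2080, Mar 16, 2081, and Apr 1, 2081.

Aug 28, 2080 is a Wednesday.
From Aug 28, 2080 to Jul 1, 2081 is 308 days inclusive.
308 = 7 × 44, so the span is exactly 44 full weeks.
Each full week contributes 5 weekdays (Mon–Fri): 44 × 5 = 220.
Total: 220.
Holidays: Sep 12, 2080 (Thu); Mar 16, 2081 (Sun); Apr 1, 2081 (Tue).
2 of the 3 holidays fall on weekdays; the rest are weekends and were already excluded.
Business days: 220 − 2 = 218.

218 working days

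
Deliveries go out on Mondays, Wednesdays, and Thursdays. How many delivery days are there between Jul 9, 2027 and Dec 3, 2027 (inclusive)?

Jul 9, 2027 is a Friday.
That's 148 days from start to end, counting both.
148 = 7 × 21 + 1, so there are 21 full weeks plus 1 extra day.
Each full week contributes 3 days from the set (Mon, Wed, Thu): 21 × 3 = 63.
The 1 extra day is Friday — none qualify.
Total: 63 + 0 = 63.

63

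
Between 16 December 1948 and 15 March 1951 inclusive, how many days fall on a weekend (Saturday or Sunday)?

234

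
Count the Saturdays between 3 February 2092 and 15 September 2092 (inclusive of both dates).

32

3 February 2092 is a Sunday.
The range spans 226 days (inclusive of both endpoints).
226 = 7 × 32 + 2, so there are 32 full weeks plus 2 extra days.
Each full week contributes one Saturday: 32 so far.
The 2 extra days are Sunday, Monday — none qualify.
Total: 32 + 0 = 32.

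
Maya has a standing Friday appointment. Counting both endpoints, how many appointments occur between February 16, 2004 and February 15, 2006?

104

February 16, 2004 is a Monday.
The range spans 731 days (inclusive of both endpoints).
731 = 7 × 104 + 3, so there are 104 full weeks plus 3 extra days.
Each full week contributes one Friday: 104 so far.
The 3 extra days are Mon, Tue, Wed — none qualify.
Total: 104 + 0 = 104.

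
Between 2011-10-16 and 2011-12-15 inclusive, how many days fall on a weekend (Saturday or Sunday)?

2011-10-16 is a Sunday.
From 2011-10-16 to 2011-12-15 is 61 days inclusive.
61 = 7 × 8 + 5, so there are 8 full weeks plus 5 extra days.
Each full week contributes 2 weekend days (Sat, Sun): 8 × 2 = 16.
The 5 extra days are Sun, Mon, Tue, Wed, Thu — 1 of them qualifies.
Total: 16 + 1 = 17.

17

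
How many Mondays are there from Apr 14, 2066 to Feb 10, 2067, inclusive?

Apr 14, 2066 is a Wednesday.
The range spans 303 days (inclusive of both endpoints).
303 = 7 × 43 + 2, so there are 43 full weeks plus 2 extra days.
Each full week contributes one Monday: 43 so far.
The 2 extra days are Wed, Thu — none qualify.
Total: 43 + 0 = 43.

43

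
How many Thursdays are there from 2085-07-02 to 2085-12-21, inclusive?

2085-07-02 is a Monday.
That's 173 days from start to end, counting both.
173 = 7 × 24 + 5, so there are 24 full weeks plus 5 extra days.
Each full week contributes one Thursday: 24 so far.
The 5 extra days are Mon, Tue, Wed, Thu, Fri — 1 of them qualifies.
Total: 24 + 1 = 25.

25 Thursdays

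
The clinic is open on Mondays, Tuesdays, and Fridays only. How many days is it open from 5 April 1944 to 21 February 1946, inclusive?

294

5 April 1944 is a Wednesday.
From 5 April 1944 to 21 February 1946 is 688 days inclusive.
688 = 7 × 98 + 2, so there are 98 full weeks plus 2 extra days.
Each full week contributes 3 days from the set (Mon, Tue, Fri): 98 × 3 = 294.
The 2 extra days are Wednesday, Thursday — none qualify.
Total: 294 + 0 = 294.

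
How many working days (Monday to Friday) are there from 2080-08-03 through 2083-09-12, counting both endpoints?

2080-08-03 is a Saturday.
The range spans 1136 days (inclusive of both endpoints).
1136 = 7 × 162 + 2, so there are 162 full weeks plus 2 extra days.
Each full week contributes 5 weekdays (Mon–Fri): 162 × 5 = 810.
The 2 extra days are Sat, Sun — none qualify.
Total: 810 + 0 = 810.

810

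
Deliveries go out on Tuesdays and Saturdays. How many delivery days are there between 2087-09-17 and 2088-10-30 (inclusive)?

117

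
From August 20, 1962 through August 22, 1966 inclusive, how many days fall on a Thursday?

209 Thursdays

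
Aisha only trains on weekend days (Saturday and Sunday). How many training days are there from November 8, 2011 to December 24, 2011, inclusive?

13

November 8, 2011 is a Tuesday.
The range spans 47 days (inclusive of both endpoints).
47 = 7 × 6 + 5, so there are 6 full weeks plus 5 extra days.
Each full week contributes 2 weekend days (Sat, Sun): 6 × 2 = 12.
The 5 extra days are Tue, Wed, Thu, Fri, Sat — 1 of them qualifies.
Total: 12 + 1 = 13.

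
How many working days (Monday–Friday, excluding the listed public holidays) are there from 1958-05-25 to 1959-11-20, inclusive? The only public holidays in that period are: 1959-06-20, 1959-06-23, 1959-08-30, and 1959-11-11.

388

1958-05-25 is a Sunday.
The range spans 545 days (inclusive of both endpoints).
545 = 7 × 77 + 6, so there are 77 full weeks plus 6 extra days.
Each full week contributes 5 weekdays (Mon–Fri): 77 × 5 = 385.
The 6 extra days are Sun, Mon, Tue, Wed, Thu, Fri — 5 of them qualify.
Total: 385 + 5 = 390.
Holidays: 1959-06-20 (Sat); 1959-06-23 (Tue); 1959-08-30 (Sun); 1959-11-11 (Wed).
2 of the 4 holidays fall on weekdays; the rest are weekends and were already excluded.
Business days: 390 − 2 = 388.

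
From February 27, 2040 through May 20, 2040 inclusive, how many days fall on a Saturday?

February 27, 2040 is a Monday.
The range spans 84 days (inclusive of both endpoints).
84 = 7 × 12, so the span is exactly 12 full weeks.
Each full week contributes one Saturday: 12 so far.

12 Saturdays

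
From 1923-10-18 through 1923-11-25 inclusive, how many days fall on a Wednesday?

1923-10-18 is a Thursday.
The range spans 39 days (inclusive of both endpoints).
39 = 7 × 5 + 4, so there are 5 full weeks plus 4 extra days.
Each full week contributes one Wednesday: 5 so far.
The 4 extra days are Thursday, Friday, Saturday, Sunday — none qualify.
Total: 5 + 0 = 5.

5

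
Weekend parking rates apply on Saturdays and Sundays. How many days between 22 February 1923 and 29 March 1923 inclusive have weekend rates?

22 February 1923 is a Thursday.
That's 36 days from start to end, counting both.
36 = 7 × 5 + 1, so there are 5 full weeks plus 1 extra day.
Each full week contributes 2 weekend days (Sat, Sun): 5 × 2 = 10.
The 1 extra day is Thursday — none qualify.
Total: 10 + 0 = 10.

10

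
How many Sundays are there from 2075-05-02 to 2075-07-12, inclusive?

2075-05-02 is a Thursday.
That's 72 days from start to end, counting both.
72 = 7 × 10 + 2, so there are 10 full weeks plus 2 extra days.
Each full week contributes one Sunday: 10 so far.
The 2 extra days are Thu, Fri — none qualify.
Total: 10 + 0 = 10.

10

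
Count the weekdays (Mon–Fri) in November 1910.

Nov 1, 1910 is a Tuesday.
From Nov 1, 1910 to Nov 30, 1910 is 30 days inclusive.
30 = 7 × 4 + 2, so there are 4 full weeks plus 2 extra days.
Each full week contributes 5 weekdays (Mon–Fri): 4 × 5 = 20.
The 2 extra days are Tuesday, Wednesday — 2 of them qualify.
Total: 20 + 2 = 22.

22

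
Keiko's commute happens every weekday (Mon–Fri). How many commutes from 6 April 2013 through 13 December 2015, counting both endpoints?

700 weekdays

6 April 2013 is a Saturday.
That's 982 days from start to end, counting both.
982 = 7 × 140 + 2, so there are 140 full weeks plus 2 extra days.
Each full week contributes 5 weekdays (Mon–Fri): 140 × 5 = 700.
The 2 extra days are Saturday, Sunday — none qualify.
Total: 700 + 0 = 700.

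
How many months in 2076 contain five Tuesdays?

A month has five Tuesdays exactly when Tuesday falls within its first (length − 28) days.
Jan: 31 days, starts Wed → 5 of Wed, Thu, Fri
Feb: 29 days, starts Sat → 5 of Sat
Mar: 31 days, starts Sun → 5 of Sun, Mon, Tue ✓
Apr: 30 days, starts Wed → 5 of Wed, Thu
May: 31 days, starts Fri → 5 of Fri, Sat, Sun
Jun: 30 days, starts Mon → 5 of Mon, Tue ✓
Jul: 31 days, starts Wed → 5 of Wed, Thu, Fri
Aug: 31 days, starts Sat → 5 of Sat, Sun, Mon
Sep: 30 days, starts Tue → 5 of Tue, Wed ✓
Oct: 31 days, starts Thu → 5 of Thu, Fri, Sat
Nov: 30 days, starts Sun → 5 of Sun, Mon
Dec: 31 days, starts Tue → 5 of Tue, Wed, Thu ✓
Months with five Tuesdays: Mar, Jun, Sep, Dec.

4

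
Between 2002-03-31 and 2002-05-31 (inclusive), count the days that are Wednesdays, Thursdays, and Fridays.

2002-03-31 is a Sunday.
That's 62 days from start to end, counting both.
62 = 7 × 8 + 6, so there are 8 full weeks plus 6 extra days.
Each full week contributes 3 days from the set (Wed, Thu, Fri): 8 × 3 = 24.
The 6 extra days are Sun, Mon, Tue, Wed, Thu, Fri — 3 of them qualify.
Total: 24 + 3 = 27.

27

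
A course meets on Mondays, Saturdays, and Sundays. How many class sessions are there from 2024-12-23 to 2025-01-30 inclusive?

16

2024-12-23 is a Monday.
From 2024-12-23 to 2025-01-30 is 39 days inclusive.
39 = 7 × 5 + 4, so there are 5 full weeks plus 4 extra days.
Each full week contributes 3 days from the set (Mon, Sat, Sun): 5 × 3 = 15.
The 4 extra days are Mon, Tue, Wed, Thu — 1 of them qualifies.
Total: 15 + 1 = 16.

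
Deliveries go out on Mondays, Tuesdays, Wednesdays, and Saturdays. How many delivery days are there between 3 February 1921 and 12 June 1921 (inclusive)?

73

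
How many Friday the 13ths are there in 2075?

The 13th falls on a Friday when the month's 13th has weekday Fri.
Jan 13 is Sun; Feb 13 is Wed; Mar 13 is Wed; Apr 13 is Sat; May 13 is Mon; Jun 13 is Thu; Jul 13 is Sat; Aug 13 is Tue; Sep 13 is Fri ✓; Oct 13 is Sun; Nov 13 is Wed; Dec 13 is Fri ✓.
Friday the 13ths: Sep, Dec.

2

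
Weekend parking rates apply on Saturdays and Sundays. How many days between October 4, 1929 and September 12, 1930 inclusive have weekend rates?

October 4, 1929 is a Friday.
That's 344 days from start to end, counting both.
344 = 7 × 49 + 1, so there are 49 full weeks plus 1 extra day.
Each full week contributes 2 weekend days (Sat, Sun): 49 × 2 = 98.
The 1 extra day is Friday — none qualify.
Total: 98 + 0 = 98.

98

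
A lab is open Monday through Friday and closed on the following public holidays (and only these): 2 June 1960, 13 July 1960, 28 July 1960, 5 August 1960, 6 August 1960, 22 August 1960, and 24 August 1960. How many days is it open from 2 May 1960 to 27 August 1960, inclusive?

2 May 1960 is a Monday.
The range spans 118 days (inclusive of both endpoints).
118 = 7 × 16 + 6, so there are 16 full weeks plus 6 extra days.
Each full week contributes 5 weekdays (Mon–Fri): 16 × 5 = 80.
The 6 extra days are Mon, Tue, Wed, Thu, Fri, Sat — 5 of them qualify.
Total: 80 + 5 = 85.
Holidays: 2 June 1960 (Thu); 13 July 1960 (Wed); 28 July 1960 (Thu); 5 August 1960 (Fri); 6 August 1960 (Sat); 22 August 1960 (Mon); 24 August 1960 (Wed).
6 of the 7 holidays fall on weekdays; the rest are weekends and were already excluded.
Business days: 85 − 6 = 79.

79 business days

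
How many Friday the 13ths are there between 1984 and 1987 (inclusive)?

9

Friday-the-13ths by year:
1984: Jan, Apr, Jul
1985: Sep, Dec
1986: Jun
1987: Feb, Mar, Nov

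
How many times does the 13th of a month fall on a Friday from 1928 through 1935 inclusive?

16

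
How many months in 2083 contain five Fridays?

5

A month has five Fridays exactly when Friday falls within its first (length − 28) days.
Jan: 31 days, starts Fri → 5 of Fri, Sat, Sun ✓
Feb: 28 days, starts Mon → 5 of (none)
Mar: 31 days, starts Mon → 5 of Mon, Tue, Wed
Apr: 30 days, starts Thu → 5 of Thu, Fri ✓
May: 31 days, starts Sat → 5 of Sat, Sun, Mon
Jun: 30 days, starts Tue → 5 of Tue, Wed
Jul: 31 days, starts Thu → 5 of Thu, Fri, Sat ✓
Aug: 31 days, starts Sun → 5 of Sun, Mon, Tue
Sep: 30 days, starts Wed → 5 of Wed, Thu
Oct: 31 days, starts Fri → 5 of Fri, Sat, Sun ✓
Nov: 30 days, starts Mon → 5 of Mon, Tue
Dec: 31 days, starts Wed → 5 of Wed, Thu, Fri ✓
Months with five Fridays: Jan, Apr, Jul, Oct, Dec.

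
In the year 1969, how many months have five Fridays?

4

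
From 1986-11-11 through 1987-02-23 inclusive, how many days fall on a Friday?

1986-11-11 is a Tuesday.
The range spans 105 days (inclusive of both endpoints).
105 = 7 × 15, so the span is exactly 15 full weeks.
Each full week contributes one Friday: 15 so far.

15 Fridays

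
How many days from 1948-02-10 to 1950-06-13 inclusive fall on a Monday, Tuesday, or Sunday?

367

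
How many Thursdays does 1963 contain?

52

January 1, 1963 is a Tuesday.
The range spans 365 days (inclusive of both endpoints).
365 = 7 × 52 + 1, so there are 52 full weeks plus 1 extra day.
Each full week contributes one Thursday: 52 so far.
The 1 extra day is Tue — none qualify.
Total: 52 + 0 = 52.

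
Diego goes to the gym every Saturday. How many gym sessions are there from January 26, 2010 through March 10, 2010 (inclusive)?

January 26, 2010 is a Tuesday.
The range spans 44 days (inclusive of both endpoints).
44 = 7 × 6 + 2, so there are 6 full weeks plus 2 extra days.
Each full week contributes one Saturday: 6 so far.
The 2 extra days are Tuesday, Wednesday — none qualify.
Total: 6 + 0 = 6.

6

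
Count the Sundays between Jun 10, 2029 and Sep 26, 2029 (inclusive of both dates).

16 Sundays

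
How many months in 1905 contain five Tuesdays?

A month has five Tuesdays exactly when Tuesday falls within its first (length − 28) days.
Jan: 31 days, starts Sun → 5 of Sun, Mon, Tue ✓
Feb: 28 days, starts Wed → 5 of (none)
Mar: 31 days, starts Wed → 5 of Wed, Thu, Fri
Apr: 30 days, starts Sat → 5 of Sat, Sun
May: 31 days, starts Mon → 5 of Mon, Tue, Wed ✓
Jun: 30 days, starts Thu → 5 of Thu, Fri
Jul: 31 days, starts Sat → 5 of Sat, Sun, Mon
Aug: 31 days, starts Tue → 5 of Tue, Wed, Thu ✓
Sep: 30 days, starts Fri → 5 of Fri, Sat
Oct: 31 days, starts Sun → 5 of Sun, Mon, Tue ✓
Nov: 30 days, starts Wed → 5 of Wed, Thu
Dec: 31 days, starts Fri → 5 of Fri, Sat, Sun
Months with five Tuesdays: Jan, May, Aug, Oct.

4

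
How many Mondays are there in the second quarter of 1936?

April 1, 1936 is a Wednesday.
That's 91 days from start to end, counting both.
91 = 7 × 13, so the span is exactly 13 full weeks.
Each full week contributes one Monday: 13 so far.

13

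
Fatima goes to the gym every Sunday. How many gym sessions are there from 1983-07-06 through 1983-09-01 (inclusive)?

1983-07-06 is a Wednesday.
From 1983-07-06 to 1983-09-01 is 58 days inclusive.
58 = 7 × 8 + 2, so there are 8 full weeks plus 2 extra days.
Each full week contributes one Sunday: 8 so far.
The 2 extra days are Wednesday, Thursday — none qualify.
Total: 8 + 0 = 8.

8 Sundays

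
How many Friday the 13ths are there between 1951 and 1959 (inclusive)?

17

Friday-the-13ths by year:
1951: Apr, Jul
1952: Jun
1953: Feb, Mar, Nov
1954: Aug
1955: May
1956: Jan, Apr, Jul
1957: Sep, Dec
1958: Jun
1959: Feb, Mar, Nov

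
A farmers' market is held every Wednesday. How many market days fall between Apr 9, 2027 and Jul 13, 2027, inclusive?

Apr 9, 2027 is a Friday.
That's 96 days from start to end, counting both.
96 = 7 × 13 + 5, so there are 13 full weeks plus 5 extra days.
Each full week contributes one Wednesday: 13 so far.
The 5 extra days are Friday, Saturday, Sunday, Monday, Tuesday — none qualify.
Total: 13 + 0 = 13.

13 Wednesdays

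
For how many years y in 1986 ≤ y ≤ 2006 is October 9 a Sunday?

3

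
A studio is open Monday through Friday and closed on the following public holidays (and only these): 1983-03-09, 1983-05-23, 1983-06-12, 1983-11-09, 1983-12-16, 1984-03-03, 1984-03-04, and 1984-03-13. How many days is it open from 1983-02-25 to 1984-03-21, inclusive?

274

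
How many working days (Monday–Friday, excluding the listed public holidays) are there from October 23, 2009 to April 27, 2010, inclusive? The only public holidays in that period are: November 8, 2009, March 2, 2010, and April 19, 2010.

131 working days

October 23, 2009 is a Friday.
That's 187 days from start to end, counting both.
187 = 7 × 26 + 5, so there are 26 full weeks plus 5 extra days.
Each full week contributes 5 weekdays (Mon–Fri): 26 × 5 = 130.
The 5 extra days are Fri, Sat, Sun, Mon, Tue — 3 of them qualify.
Total: 130 + 3 = 133.
Holidays: November 8, 2009 (Sun); March 2, 2010 (Tue); April 19, 2010 (Mon).
2 of the 3 holidays fall on weekdays; the rest are weekends and were already excluded.
Business days: 133 − 2 = 131.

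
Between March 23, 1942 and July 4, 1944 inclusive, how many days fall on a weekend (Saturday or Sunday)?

March 23, 1942 is a Monday.
From March 23, 1942 to July 4, 1944 is 835 days inclusive.
835 = 7 × 119 + 2, so there are 119 full weeks plus 2 extra days.
Each full week contributes 2 weekend days (Sat, Sun): 119 × 2 = 238.
The 2 extra days are Mon, Tue — none qualify.
Total: 238 + 0 = 238.

238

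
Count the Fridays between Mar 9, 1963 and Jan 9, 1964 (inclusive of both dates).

Mar 9, 1963 is a Saturday.
The range spans 307 days (inclusive of both endpoints).
307 = 7 × 43 + 6, so there are 43 full weeks plus 6 extra days.
Each full week contributes one Friday: 43 so far.
The 6 extra days are Sat, Sun, Mon, Tue, Wed, Thu — none qualify.
Total: 43 + 0 = 43.

43 Fridays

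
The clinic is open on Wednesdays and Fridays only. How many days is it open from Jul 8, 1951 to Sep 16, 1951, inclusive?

Jul 8, 1951 is a Sunday.
From Jul 8, 1951 to Sep 16, 1951 is 71 days inclusive.
71 = 7 × 10 + 1, so there are 10 full weeks plus 1 extra day.
Each full week contributes 2 days from the set (Wed, Fri): 10 × 2 = 20.
The 1 extra day is Sunday — none qualify.
Total: 20 + 0 = 20.

20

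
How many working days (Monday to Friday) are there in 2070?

1 January 2070 is a Wednesday.
From 1 January 2070 to 31 December 2070 is 365 days inclusive.
365 = 7 × 52 + 1, so there are 52 full weeks plus 1 extra day.
Each full week contributes 5 weekdays (Mon–Fri): 52 × 5 = 260.
The 1 extra day is Wed — 1 of them qualifies.
Total: 260 + 1 = 261.

261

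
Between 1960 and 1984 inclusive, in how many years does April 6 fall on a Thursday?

4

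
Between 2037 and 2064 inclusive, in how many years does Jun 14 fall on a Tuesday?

Day of week of June 14 in each year:
2037: Sun, 2038: Mon, 2039: Tue ✓, 2040: Thu, 2041: Fri, 2042: Sat, 2043: Sun, 2044: Tue ✓, 2045: Wed, 2046: Thu, 2047: Fri, 2048: Sun, 2049: Mon, 2050: Tue ✓, 2051: Wed, 2052: Fri, 2053: Sat, 2054: Sun, 2055: Mon, 2056: Wed, 2057: Thu, 2058: Fri, 2059: Sat, 2060: Mon, 2061: Tue ✓, 2062: Wed, 2063: Thu, 2064: Sat
Tuesdays: 2039, 2044, 2050, 2061.

4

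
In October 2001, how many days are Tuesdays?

1 October 2001 is a Monday.
The range spans 31 days (inclusive of both endpoints).
31 = 7 × 4 + 3, so there are 4 full weeks plus 3 extra days.
Each full week contributes one Tuesday: 4 so far.
The 3 extra days are Monday, Tuesday, Wednesday — 1 of them qualifies.
Total: 4 + 1 = 5.

5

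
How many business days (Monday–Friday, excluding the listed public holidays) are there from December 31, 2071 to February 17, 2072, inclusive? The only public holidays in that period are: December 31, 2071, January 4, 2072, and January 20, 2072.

32 business days

December 31, 2071 is a Thursday.
From December 31, 2071 to February 17, 2072 is 49 days inclusive.
49 = 7 × 7, so the span is exactly 7 full weeks.
Each full week contributes 5 weekdays (Mon–Fri): 7 × 5 = 35.
Holidays: December 31, 2071 (Thu); January 4, 2072 (Mon); January 20, 2072 (Wed).
All 3 holidays fall on weekdays, so subtract 3.
Business days: 35 − 3 = 32.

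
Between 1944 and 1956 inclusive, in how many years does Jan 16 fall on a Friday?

2

Day of week of January 16 in each year:
1944: Sun, 1945: Tue, 1946: Wed, 1947: Thu, 1948: Fri ✓, 1949: Sun, 1950: Mon, 1951: Tue, 1952: Wed, 1953: Fri ✓, 1954: Sat, 1955: Sun, 1956: Mon
Fridays: 1948, 1953.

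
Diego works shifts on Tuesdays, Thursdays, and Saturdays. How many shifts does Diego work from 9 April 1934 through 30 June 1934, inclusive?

9 April 1934 is a Monday.
From 9 April 1934 to 30 June 1934 is 83 days inclusive.
83 = 7 × 11 + 6, so there are 11 full weeks plus 6 extra days.
Each full week contributes 3 days from the set (Tue, Thu, Sat): 11 × 3 = 33.
The 6 extra days are Monday, Tuesday, Wednesday, Thursday, Friday, Saturday — 3 of them qualify.
Total: 33 + 3 = 36.

36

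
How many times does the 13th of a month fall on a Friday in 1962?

2

The 13th falls on a Friday when the month's 13th has weekday Fri.
Jan 13 is Sat; Feb 13 is Tue; Mar 13 is Tue; Apr 13 is Fri ✓; May 13 is Sun; Jun 13 is Wed; Jul 13 is Fri ✓; Aug 13 is Mon; Sep 13 is Thu; Oct 13 is Sat; Nov 13 is Tue; Dec 13 is Thu.
Friday the 13ths: Apr, Jul.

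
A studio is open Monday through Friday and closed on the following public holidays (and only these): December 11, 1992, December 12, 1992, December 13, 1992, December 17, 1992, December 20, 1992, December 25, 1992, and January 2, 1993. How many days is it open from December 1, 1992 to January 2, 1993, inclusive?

21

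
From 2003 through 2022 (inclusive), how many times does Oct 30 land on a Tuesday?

Day of week of October 30 in each year:
2003: Thu, 2004: Sat, 2005: Sun, 2006: Mon, 2007: Tue ✓, 2008: Thu, 2009: Fri, 2010: Sat, 2011: Sun, 2012: Tue ✓, 2013: Wed, 2014: Thu, 2015: Fri, 2016: Sun, 2017: Mon, 2018: Tue ✓, 2019: Wed, 2020: Fri, 2021: Sat, 2022: Sun
Tuesdays: 2007, 2012, 2018.

3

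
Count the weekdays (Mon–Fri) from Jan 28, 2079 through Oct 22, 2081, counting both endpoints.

Jan 28, 2079 is a Saturday.
From Jan 28, 2079 to Oct 22, 2081 is 999 days inclusive.
999 = 7 × 142 + 5, so there are 142 full weeks plus 5 extra days.
Each full week contributes 5 weekdays (Mon–Fri): 142 × 5 = 710.
The 5 extra days are Saturday, Sunday, Monday, Tuesday, Wednesday — 3 of them qualify.
Total: 710 + 3 = 713.

713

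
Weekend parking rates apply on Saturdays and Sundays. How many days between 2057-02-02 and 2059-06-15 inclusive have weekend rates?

248

2057-02-02 is a Friday.
From 2057-02-02 to 2059-06-15 is 864 days inclusive.
864 = 7 × 123 + 3, so there are 123 full weeks plus 3 extra days.
Each full week contributes 2 weekend days (Sat, Sun): 123 × 2 = 246.
The 3 extra days are Fri, Sat, Sun — 2 of them qualify.
Total: 246 + 2 = 248.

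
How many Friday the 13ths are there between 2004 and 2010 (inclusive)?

12

Friday-the-13ths by year:
2004: Feb, Aug
2005: May
2006: Jan, Oct
2007: Apr, Jul
2008: Jun
2009: Feb, Mar, Nov
2010: Aug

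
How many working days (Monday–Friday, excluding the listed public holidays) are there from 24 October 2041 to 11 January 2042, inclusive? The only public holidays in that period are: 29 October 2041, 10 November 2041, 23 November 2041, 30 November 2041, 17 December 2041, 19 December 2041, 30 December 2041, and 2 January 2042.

24 October 2041 is a Thursday.
The range spans 80 days (inclusive of both endpoints).
80 = 7 × 11 + 3, so there are 11 full weeks plus 3 extra days.
Each full week contributes 5 weekdays (Mon–Fri): 11 × 5 = 55.
The 3 extra days are Thu, Fri, Sat — 2 of them qualify.
Total: 55 + 2 = 57.
Holidays: 29 October 2041 (Tue); 10 November 2041 (Sun); 23 November 2041 (Sat); 30 November 2041 (Sat); 17 December 2041 (Tue); 19 December 2041 (Thu); 30 December 2041 (Mon); 2 January 2042 (Thu).
5 of the 8 holidays fall on weekdays; the rest are weekends and were already excluded.
Business days: 57 − 5 = 52.

52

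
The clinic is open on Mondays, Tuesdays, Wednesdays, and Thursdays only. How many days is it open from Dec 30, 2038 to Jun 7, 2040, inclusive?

301

Dec 30, 2038 is a Thursday.
The range spans 526 days (inclusive of both endpoints).
526 = 7 × 75 + 1, so there are 75 full weeks plus 1 extra day.
Each full week contributes 4 days from the set (Mon, Tue, Wed, Thu): 75 × 4 = 300.
The 1 extra day is Thursday — 1 of them qualifies.
Total: 300 + 1 = 301.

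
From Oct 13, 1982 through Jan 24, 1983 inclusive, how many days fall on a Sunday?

Oct 13, 1982 is a Wednesday.
That's 104 days from start to end, counting both.
104 = 7 × 14 + 6, so there are 14 full weeks plus 6 extra days.
Each full week contributes one Sunday: 14 so far.
The 6 extra days are Wed, Thu, Fri, Sat, Sun, Mon — 1 of them qualifies.
Total: 14 + 1 = 15.

15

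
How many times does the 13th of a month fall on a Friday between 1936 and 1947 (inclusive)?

19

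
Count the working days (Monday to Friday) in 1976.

262

1976-01-01 is a Thursday.
The range spans 366 days (inclusive of both endpoints).
366 = 7 × 52 + 2, so there are 52 full weeks plus 2 extra days.
Each full week contributes 5 weekdays (Mon–Fri): 52 × 5 = 260.
The 2 extra days are Thursday, Friday — 2 of them qualify.
Total: 260 + 2 = 262.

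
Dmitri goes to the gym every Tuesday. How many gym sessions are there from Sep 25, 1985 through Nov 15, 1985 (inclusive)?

Sep 25, 1985 is a Wednesday.
That's 52 days from start to end, counting both.
52 = 7 × 7 + 3, so there are 7 full weeks plus 3 extra days.
Each full week contributes one Tuesday: 7 so far.
The 3 extra days are Wednesday, Thursday, Friday — none qualify.
Total: 7 + 0 = 7.

7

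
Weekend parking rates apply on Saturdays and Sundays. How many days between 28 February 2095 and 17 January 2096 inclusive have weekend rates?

28 February 2095 is a Monday.
From 28 February 2095 to 17 January 2096 is 324 days inclusive.
324 = 7 × 46 + 2, so there are 46 full weeks plus 2 extra days.
Each full week contributes 2 weekend days (Sat, Sun): 46 × 2 = 92.
The 2 extra days are Mon, Tue — none qualify.
Total: 92 + 0 = 92.

92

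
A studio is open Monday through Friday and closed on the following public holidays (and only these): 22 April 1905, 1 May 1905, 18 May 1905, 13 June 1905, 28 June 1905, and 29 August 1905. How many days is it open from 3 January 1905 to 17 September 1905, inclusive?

179

3 January 1905 is a Tuesday.
From 3 January 1905 to 17 September 1905 is 258 days inclusive.
258 = 7 × 36 + 6, so there are 36 full weeks plus 6 extra days.
Each full week contributes 5 weekdays (Mon–Fri): 36 × 5 = 180.
The 6 extra days are Tuesday, Wednesday, Thursday, Friday, Saturday, Sunday — 4 of them qualify.
Total: 180 + 4 = 184.
Holidays: 22 April 1905 (Sat); 1 May 1905 (Mon); 18 May 1905 (Thu); 13 June 1905 (Tue); 28 June 1905 (Wed); 29 August 1905 (Tue).
5 of the 6 holidays fall on weekdays; the rest are weekends and were already excluded.
Business days: 184 − 5 = 179.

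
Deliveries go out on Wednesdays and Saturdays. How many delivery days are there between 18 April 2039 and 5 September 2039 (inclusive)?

18 April 2039 is a Monday.
That's 141 days from start to end, counting both.
141 = 7 × 20 + 1, so there are 20 full weeks plus 1 extra day.
Each full week contributes 2 days from the set (Wed, Sat): 20 × 2 = 40.
The 1 extra day is Mon — none qualify.
Total: 40 + 0 = 40.

40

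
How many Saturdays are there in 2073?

January 1, 2073 is a Sunday.
The range spans 365 days (inclusive of both endpoints).
365 = 7 × 52 + 1, so there are 52 full weeks plus 1 extra day.
Each full week contributes one Saturday: 52 so far.
The 1 extra day is Sun — none qualify.
Total: 52 + 0 = 52.

52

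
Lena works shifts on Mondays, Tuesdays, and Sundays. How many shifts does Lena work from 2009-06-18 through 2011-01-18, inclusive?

249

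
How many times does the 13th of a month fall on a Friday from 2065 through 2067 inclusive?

5

Friday-the-13ths by year:
2065: Feb, Mar, Nov
2066: Aug
2067: May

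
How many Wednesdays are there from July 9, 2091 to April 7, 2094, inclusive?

July 9, 2091 is a Monday.
The range spans 1004 days (inclusive of both endpoints).
1004 = 7 × 143 + 3, so there are 143 full weeks plus 3 extra days.
Each full week contributes one Wednesday: 143 so far.
The 3 extra days are Mon, Tue, Wed — 1 of them qualifies.
Total: 143 + 1 = 144.

144 Wednesdays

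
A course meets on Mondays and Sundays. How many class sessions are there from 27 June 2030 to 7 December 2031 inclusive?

27 June 2030 is a Thursday.
That's 529 days from start to end, counting both.
529 = 7 × 75 + 4, so there are 75 full weeks plus 4 extra days.
Each full week contributes 2 days from the set (Mon, Sun): 75 × 2 = 150.
The 4 extra days are Thu, Fri, Sat, Sun — 1 of them qualifies.
Total: 150 + 1 = 151.

151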